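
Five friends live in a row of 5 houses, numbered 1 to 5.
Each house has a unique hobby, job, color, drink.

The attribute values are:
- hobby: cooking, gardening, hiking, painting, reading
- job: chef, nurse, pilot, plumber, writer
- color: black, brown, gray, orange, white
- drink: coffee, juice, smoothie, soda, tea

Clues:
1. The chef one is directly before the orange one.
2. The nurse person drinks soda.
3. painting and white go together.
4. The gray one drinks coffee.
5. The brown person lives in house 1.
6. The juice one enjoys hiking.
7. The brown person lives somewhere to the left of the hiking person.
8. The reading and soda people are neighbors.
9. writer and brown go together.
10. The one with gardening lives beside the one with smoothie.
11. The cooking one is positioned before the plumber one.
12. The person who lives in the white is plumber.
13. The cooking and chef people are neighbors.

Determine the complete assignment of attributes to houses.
Solution:

House | Hobby | Job | Color | Drink
-----------------------------------
  1   | cooking | writer | brown | tea
  2   | reading | chef | gray | coffee
  3   | gardening | nurse | orange | soda
  4   | painting | plumber | white | smoothie
  5   | hiking | pilot | black | juice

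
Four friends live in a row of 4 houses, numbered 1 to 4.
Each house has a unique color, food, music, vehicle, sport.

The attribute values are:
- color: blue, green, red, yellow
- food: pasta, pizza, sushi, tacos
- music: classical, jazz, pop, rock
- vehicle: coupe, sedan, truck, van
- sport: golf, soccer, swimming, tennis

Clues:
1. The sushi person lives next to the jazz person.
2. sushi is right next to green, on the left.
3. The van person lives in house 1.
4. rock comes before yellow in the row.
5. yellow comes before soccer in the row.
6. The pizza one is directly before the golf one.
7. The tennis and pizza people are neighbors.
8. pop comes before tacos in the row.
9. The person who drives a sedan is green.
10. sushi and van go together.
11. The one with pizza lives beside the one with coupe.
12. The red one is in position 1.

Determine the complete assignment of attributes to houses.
Solution:

House | Color | Food | Music | Vehicle | Sport
----------------------------------------------
  1   | red | sushi | rock | van | tennis
  2   | green | pizza | jazz | sedan | swimming
  3   | yellow | pasta | pop | coupe | golf
  4   | blue | tacos | classical | truck | soccer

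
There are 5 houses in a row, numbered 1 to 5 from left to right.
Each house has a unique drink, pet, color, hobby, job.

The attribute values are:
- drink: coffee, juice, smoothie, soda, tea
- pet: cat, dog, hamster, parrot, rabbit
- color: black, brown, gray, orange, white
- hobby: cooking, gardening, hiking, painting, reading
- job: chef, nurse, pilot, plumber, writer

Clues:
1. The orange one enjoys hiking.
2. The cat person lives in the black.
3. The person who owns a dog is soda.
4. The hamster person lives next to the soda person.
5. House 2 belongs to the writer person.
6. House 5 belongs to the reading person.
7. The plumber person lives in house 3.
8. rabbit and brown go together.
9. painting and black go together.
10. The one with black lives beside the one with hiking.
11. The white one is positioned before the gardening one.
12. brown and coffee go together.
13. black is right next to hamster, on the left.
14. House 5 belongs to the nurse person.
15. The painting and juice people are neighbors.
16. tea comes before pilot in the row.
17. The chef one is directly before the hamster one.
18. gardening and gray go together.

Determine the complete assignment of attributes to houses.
Solution:

House | Drink | Pet | Color | Hobby | Job
-----------------------------------------
  1   | tea | cat | black | painting | chef
  2   | juice | hamster | orange | hiking | writer
  3   | soda | dog | white | cooking | plumber
  4   | smoothie | parrot | gray | gardening | pilot
  5   | coffee | rabbit | brown | reading | nurse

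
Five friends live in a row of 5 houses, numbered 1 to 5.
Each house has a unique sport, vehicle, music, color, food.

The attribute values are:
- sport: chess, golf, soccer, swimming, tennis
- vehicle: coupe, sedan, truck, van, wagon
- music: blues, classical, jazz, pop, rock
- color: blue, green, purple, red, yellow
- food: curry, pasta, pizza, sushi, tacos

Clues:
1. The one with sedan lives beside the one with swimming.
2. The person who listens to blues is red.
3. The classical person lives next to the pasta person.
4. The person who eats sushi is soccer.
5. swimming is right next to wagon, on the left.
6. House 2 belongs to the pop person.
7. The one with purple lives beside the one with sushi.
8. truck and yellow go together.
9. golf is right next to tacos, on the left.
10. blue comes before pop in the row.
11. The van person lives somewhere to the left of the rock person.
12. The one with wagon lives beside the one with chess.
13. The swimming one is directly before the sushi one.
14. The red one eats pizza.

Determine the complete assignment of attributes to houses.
Solution:

House | Sport | Vehicle | Music | Color | Food
----------------------------------------------
  1   | golf | sedan | jazz | blue | curry
  2   | swimming | van | pop | purple | tacos
  3   | soccer | wagon | classical | green | sushi
  4   | chess | truck | rock | yellow | pasta
  5   | tennis | coupe | blues | red | pizza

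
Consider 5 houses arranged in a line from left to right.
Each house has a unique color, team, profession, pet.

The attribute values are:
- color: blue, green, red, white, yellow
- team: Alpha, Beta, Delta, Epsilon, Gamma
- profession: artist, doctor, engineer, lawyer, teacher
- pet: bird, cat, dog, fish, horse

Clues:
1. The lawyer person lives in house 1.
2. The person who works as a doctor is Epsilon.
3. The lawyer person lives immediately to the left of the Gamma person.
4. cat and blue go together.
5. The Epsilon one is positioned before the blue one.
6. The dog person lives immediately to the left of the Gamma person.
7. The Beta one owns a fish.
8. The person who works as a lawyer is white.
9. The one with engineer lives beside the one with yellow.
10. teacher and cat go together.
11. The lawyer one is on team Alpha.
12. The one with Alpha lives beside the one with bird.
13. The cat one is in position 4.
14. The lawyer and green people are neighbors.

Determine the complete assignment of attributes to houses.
Solution:

House | Color | Team | Profession | Pet
---------------------------------------
  1   | white | Alpha | lawyer | dog
  2   | green | Gamma | engineer | bird
  3   | yellow | Epsilon | doctor | horse
  4   | blue | Delta | teacher | cat
  5   | red | Beta | artist | fish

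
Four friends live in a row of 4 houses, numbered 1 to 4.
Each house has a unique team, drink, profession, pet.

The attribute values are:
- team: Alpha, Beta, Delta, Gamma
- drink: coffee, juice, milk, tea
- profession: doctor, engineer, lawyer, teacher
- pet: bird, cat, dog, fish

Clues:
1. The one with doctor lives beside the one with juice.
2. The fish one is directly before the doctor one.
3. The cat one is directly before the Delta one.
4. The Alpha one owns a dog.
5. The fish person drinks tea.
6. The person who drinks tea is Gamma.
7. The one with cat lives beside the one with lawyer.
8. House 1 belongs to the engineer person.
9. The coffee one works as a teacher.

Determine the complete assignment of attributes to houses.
Solution:

House | Team | Drink | Profession | Pet
---------------------------------------
  1   | Gamma | tea | engineer | fish
  2   | Beta | milk | doctor | cat
  3   | Delta | juice | lawyer | bird
  4   | Alpha | coffee | teacher | dog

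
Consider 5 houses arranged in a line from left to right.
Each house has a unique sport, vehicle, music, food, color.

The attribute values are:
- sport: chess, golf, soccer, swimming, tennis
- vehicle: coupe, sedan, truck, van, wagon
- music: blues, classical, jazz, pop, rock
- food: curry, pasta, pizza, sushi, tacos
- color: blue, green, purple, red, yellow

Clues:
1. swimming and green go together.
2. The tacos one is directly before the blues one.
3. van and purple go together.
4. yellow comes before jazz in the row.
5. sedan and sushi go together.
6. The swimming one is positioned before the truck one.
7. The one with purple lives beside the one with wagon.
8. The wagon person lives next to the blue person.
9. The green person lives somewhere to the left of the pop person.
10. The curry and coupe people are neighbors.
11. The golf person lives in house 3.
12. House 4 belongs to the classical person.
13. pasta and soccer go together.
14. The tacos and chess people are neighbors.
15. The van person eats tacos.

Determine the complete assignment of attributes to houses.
Solution:

House | Sport | Vehicle | Music | Food | Color
----------------------------------------------
  1   | tennis | van | rock | tacos | purple
  2   | chess | wagon | blues | curry | yellow
  3   | golf | coupe | jazz | pizza | blue
  4   | swimming | sedan | classical | sushi | green
  5   | soccer | truck | pop | pasta | red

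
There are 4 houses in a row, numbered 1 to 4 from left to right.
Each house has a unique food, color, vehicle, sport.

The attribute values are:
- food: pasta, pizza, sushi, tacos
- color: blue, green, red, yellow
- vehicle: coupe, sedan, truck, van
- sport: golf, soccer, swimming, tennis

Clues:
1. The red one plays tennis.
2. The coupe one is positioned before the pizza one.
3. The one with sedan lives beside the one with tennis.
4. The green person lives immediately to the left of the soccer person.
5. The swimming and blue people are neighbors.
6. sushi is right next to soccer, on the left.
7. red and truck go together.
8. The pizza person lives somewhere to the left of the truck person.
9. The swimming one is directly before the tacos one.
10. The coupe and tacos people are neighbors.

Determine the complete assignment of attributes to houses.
Solution:

House | Food | Color | Vehicle | Sport
--------------------------------------
  1   | sushi | green | coupe | swimming
  2   | tacos | blue | van | soccer
  3   | pizza | yellow | sedan | golf
  4   | pasta | red | truck | tennis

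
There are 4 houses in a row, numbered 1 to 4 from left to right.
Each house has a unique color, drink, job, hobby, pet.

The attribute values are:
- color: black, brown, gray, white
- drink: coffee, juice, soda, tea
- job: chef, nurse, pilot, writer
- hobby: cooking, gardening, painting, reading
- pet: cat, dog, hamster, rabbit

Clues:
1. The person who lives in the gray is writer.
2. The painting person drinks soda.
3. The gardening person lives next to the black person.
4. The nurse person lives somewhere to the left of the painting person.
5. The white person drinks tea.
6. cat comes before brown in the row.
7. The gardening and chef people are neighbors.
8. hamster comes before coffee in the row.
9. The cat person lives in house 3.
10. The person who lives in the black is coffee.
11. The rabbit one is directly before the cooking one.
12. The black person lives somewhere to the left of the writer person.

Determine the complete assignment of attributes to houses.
Solution:

House | Color | Drink | Job | Hobby | Pet
-----------------------------------------
  1   | white | tea | nurse | gardening | hamster
  2   | black | coffee | chef | reading | rabbit
  3   | gray | juice | writer | cooking | cat
  4   | brown | soda | pilot | painting | dog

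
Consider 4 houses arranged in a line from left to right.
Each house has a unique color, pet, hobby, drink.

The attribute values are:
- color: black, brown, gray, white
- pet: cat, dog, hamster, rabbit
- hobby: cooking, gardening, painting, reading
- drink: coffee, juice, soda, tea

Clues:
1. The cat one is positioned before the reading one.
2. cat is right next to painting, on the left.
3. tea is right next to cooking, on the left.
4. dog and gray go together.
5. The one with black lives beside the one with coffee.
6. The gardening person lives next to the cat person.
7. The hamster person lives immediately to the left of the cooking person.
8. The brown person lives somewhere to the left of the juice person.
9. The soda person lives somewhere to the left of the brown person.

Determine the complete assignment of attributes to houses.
Solution:

House | Color | Pet | Hobby | Drink
-----------------------------------
  1   | white | hamster | gardening | tea
  2   | black | cat | cooking | soda
  3   | brown | rabbit | painting | coffee
  4   | gray | dog | reading | juice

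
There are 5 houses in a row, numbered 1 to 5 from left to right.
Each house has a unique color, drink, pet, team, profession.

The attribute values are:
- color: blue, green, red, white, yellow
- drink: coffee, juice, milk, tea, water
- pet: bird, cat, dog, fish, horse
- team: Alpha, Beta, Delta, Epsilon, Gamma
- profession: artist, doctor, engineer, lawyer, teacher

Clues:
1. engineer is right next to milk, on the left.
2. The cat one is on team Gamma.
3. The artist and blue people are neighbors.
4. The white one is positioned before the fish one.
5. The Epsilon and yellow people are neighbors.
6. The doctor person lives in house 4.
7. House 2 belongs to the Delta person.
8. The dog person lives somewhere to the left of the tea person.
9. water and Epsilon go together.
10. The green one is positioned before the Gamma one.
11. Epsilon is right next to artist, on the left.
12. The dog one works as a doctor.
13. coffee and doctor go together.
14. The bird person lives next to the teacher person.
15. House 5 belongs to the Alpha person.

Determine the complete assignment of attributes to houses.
Solution:

House | Color | Drink | Pet | Team | Profession
-----------------------------------------------
  1   | green | water | horse | Epsilon | engineer
  2   | yellow | milk | bird | Delta | artist
  3   | blue | juice | cat | Gamma | teacher
  4   | white | coffee | dog | Beta | doctor
  5   | red | tea | fish | Alpha | lawyer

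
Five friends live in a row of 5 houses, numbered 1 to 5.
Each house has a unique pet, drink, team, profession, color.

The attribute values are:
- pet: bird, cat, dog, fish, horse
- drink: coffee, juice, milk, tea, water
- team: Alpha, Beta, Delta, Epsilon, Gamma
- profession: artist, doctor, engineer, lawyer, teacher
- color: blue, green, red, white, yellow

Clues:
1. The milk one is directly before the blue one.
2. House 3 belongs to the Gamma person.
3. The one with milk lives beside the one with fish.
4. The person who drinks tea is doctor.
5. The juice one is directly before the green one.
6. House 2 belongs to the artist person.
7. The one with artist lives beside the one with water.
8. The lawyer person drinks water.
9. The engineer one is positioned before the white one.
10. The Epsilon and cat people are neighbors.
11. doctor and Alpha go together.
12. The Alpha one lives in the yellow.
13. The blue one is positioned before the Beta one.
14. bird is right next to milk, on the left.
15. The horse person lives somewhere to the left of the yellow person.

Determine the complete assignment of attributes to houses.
Solution:

House | Pet | Drink | Team | Profession | Color
-----------------------------------------------
  1   | bird | juice | Epsilon | engineer | red
  2   | cat | milk | Delta | artist | green
  3   | fish | water | Gamma | lawyer | blue
  4   | horse | coffee | Beta | teacher | white
  5   | dog | tea | Alpha | doctor | yellow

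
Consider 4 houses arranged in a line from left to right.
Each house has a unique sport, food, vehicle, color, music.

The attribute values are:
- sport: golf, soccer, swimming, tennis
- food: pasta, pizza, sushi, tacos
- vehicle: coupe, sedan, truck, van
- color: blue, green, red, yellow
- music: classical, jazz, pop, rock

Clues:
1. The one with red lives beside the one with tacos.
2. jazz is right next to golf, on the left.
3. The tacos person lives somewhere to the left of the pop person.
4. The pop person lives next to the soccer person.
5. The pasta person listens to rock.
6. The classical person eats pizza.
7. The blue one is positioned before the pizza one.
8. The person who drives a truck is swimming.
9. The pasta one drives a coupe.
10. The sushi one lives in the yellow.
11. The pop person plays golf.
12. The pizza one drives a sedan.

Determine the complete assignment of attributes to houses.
Solution:

House | Sport | Food | Vehicle | Color | Music
----------------------------------------------
  1   | tennis | pasta | coupe | red | rock
  2   | swimming | tacos | truck | blue | jazz
  3   | golf | sushi | van | yellow | pop
  4   | soccer | pizza | sedan | green | classical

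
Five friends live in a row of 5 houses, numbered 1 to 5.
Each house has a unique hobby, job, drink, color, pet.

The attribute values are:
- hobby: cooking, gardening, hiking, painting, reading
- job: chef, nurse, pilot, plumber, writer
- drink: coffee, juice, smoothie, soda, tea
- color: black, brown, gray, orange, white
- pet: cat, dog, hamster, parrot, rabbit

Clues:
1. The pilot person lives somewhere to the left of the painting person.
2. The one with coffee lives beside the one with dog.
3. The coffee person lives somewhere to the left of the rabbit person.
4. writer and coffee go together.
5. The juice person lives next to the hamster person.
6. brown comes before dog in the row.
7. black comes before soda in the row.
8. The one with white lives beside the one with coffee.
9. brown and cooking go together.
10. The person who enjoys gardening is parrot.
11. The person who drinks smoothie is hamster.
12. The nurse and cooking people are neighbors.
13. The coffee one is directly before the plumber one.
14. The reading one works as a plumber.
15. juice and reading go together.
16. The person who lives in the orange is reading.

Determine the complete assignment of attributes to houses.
Solution:

House | Hobby | Job | Drink | Color | Pet
-----------------------------------------
  1   | gardening | nurse | tea | white | parrot
  2   | cooking | writer | coffee | brown | cat
  3   | reading | plumber | juice | orange | dog
  4   | hiking | pilot | smoothie | black | hamster
  5   | painting | chef | soda | gray | rabbit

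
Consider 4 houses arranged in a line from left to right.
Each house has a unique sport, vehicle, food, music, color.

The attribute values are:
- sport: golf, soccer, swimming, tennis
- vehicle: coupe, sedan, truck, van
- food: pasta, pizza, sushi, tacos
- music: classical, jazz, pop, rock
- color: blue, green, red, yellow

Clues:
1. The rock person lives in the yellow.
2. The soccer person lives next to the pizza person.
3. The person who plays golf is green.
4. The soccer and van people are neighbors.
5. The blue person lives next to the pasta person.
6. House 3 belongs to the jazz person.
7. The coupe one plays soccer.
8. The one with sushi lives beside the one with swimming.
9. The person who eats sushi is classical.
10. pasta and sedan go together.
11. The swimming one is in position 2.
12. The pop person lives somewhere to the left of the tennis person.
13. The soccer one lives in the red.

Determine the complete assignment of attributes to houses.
Solution:

House | Sport | Vehicle | Food | Music | Color
----------------------------------------------
  1   | soccer | coupe | sushi | classical | red
  2   | swimming | van | pizza | pop | blue
  3   | golf | sedan | pasta | jazz | green
  4   | tennis | truck | tacos | rock | yellow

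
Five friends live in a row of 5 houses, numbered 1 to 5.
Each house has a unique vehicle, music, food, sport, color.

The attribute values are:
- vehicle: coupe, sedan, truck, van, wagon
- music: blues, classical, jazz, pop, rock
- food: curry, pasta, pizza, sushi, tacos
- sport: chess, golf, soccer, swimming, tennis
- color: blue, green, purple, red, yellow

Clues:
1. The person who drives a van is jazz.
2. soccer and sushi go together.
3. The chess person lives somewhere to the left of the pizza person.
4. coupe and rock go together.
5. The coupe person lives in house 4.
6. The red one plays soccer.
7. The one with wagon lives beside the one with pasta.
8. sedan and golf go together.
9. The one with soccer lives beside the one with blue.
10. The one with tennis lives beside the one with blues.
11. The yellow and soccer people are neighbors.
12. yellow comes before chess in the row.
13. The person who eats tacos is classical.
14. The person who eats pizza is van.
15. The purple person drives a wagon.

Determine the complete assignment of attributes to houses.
Solution:

House | Vehicle | Music | Food | Sport | Color
----------------------------------------------
  1   | wagon | classical | tacos | tennis | purple
  2   | sedan | blues | pasta | golf | yellow
  3   | truck | pop | sushi | soccer | red
  4   | coupe | rock | curry | chess | blue
  5   | van | jazz | pizza | swimming | green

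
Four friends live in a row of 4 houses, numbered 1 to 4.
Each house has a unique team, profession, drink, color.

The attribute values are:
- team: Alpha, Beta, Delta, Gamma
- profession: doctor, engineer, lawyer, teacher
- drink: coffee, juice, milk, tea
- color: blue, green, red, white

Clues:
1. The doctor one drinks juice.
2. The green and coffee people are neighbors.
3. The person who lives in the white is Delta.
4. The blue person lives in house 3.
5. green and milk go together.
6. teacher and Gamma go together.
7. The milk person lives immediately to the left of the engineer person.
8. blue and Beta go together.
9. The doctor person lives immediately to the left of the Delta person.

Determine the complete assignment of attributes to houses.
Solution:

House | Team | Profession | Drink | Color
-----------------------------------------
  1   | Gamma | teacher | milk | green
  2   | Alpha | engineer | coffee | red
  3   | Beta | doctor | juice | blue
  4   | Delta | lawyer | tea | white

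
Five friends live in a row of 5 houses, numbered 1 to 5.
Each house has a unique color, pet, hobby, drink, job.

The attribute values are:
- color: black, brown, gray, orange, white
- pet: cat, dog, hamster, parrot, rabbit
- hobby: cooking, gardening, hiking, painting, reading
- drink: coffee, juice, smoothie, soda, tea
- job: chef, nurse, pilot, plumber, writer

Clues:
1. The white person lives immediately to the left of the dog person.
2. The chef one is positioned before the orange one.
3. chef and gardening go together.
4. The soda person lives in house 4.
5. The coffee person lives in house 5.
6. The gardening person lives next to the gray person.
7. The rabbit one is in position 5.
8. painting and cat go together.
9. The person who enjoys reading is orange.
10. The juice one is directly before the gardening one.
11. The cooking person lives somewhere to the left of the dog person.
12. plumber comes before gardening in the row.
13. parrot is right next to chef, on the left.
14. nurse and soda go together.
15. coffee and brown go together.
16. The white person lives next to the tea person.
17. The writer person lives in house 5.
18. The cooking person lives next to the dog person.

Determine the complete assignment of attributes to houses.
Solution:

House | Color | Pet | Hobby | Drink | Job
-----------------------------------------
  1   | white | parrot | cooking | juice | plumber
  2   | black | dog | gardening | tea | chef
  3   | gray | cat | painting | smoothie | pilot
  4   | orange | hamster | reading | soda | nurse
  5   | brown | rabbit | hiking | coffee | writer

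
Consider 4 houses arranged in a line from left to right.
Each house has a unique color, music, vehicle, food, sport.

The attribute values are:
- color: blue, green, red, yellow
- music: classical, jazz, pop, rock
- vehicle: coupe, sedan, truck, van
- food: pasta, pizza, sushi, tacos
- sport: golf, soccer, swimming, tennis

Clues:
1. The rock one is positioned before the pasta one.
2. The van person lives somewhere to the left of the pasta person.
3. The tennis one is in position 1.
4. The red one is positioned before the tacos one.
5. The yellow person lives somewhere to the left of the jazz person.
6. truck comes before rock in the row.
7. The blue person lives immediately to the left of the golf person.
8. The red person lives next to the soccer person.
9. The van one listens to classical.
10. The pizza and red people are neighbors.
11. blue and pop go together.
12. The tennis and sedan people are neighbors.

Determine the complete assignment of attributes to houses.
Solution:

House | Color | Music | Vehicle | Food | Sport
----------------------------------------------
  1   | blue | pop | truck | pizza | tennis
  2   | red | rock | sedan | sushi | golf
  3   | yellow | classical | van | tacos | soccer
  4   | green | jazz | coupe | pasta | swimming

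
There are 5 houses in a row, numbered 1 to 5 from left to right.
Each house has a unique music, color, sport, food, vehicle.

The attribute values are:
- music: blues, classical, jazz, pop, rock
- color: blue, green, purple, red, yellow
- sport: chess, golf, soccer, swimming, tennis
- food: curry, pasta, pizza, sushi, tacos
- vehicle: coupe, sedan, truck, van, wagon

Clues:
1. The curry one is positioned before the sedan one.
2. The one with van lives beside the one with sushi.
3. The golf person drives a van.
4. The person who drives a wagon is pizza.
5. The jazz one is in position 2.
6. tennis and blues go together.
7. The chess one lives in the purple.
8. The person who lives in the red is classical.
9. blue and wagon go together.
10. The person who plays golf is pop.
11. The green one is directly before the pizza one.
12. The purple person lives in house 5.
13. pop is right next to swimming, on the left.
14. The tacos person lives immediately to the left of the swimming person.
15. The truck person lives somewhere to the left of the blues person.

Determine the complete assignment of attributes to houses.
Solution:

House | Music | Color | Sport | Food | Vehicle
----------------------------------------------
  1   | pop | yellow | golf | tacos | van
  2   | jazz | green | swimming | sushi | truck
  3   | blues | blue | tennis | pizza | wagon
  4   | classical | red | soccer | curry | coupe
  5   | rock | purple | chess | pasta | sedan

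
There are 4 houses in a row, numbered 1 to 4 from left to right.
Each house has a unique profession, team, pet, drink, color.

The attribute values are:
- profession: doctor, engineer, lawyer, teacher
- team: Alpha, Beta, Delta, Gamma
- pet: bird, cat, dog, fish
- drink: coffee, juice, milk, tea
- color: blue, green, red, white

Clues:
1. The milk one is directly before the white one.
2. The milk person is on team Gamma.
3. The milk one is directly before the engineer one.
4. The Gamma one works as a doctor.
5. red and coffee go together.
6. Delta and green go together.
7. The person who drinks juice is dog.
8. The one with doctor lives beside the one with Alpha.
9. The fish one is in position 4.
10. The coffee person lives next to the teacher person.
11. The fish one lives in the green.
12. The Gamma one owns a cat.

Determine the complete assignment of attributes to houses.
Solution:

House | Profession | Team | Pet | Drink | Color
-----------------------------------------------
  1   | doctor | Gamma | cat | milk | blue
  2   | engineer | Alpha | dog | juice | white
  3   | lawyer | Beta | bird | coffee | red
  4   | teacher | Delta | fish | tea | green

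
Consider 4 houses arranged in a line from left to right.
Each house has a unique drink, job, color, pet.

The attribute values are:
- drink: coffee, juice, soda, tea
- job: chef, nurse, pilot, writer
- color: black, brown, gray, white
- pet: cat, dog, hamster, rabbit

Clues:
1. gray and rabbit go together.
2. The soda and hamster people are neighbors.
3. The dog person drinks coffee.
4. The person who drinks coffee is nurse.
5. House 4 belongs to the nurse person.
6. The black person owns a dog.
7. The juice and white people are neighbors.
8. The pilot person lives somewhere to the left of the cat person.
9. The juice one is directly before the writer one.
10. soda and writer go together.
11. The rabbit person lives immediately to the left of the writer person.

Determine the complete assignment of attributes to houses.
Solution:

House | Drink | Job | Color | Pet
---------------------------------
  1   | juice | pilot | gray | rabbit
  2   | soda | writer | white | cat
  3   | tea | chef | brown | hamster
  4   | coffee | nurse | black | dog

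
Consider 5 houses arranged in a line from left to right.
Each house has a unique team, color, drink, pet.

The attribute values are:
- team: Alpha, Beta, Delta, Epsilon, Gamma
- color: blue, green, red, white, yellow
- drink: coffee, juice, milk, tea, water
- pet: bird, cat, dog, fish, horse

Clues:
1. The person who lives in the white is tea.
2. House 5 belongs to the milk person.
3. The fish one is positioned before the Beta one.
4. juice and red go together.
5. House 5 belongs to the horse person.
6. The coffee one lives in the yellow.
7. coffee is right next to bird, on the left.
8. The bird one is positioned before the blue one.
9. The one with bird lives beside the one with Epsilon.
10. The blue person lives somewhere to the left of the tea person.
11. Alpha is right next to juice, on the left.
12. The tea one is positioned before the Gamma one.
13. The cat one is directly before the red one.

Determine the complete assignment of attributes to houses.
Solution:

House | Team | Color | Drink | Pet
----------------------------------
  1   | Alpha | yellow | coffee | cat
  2   | Delta | red | juice | bird
  3   | Epsilon | blue | water | fish
  4   | Beta | white | tea | dog
  5   | Gamma | green | milk | horse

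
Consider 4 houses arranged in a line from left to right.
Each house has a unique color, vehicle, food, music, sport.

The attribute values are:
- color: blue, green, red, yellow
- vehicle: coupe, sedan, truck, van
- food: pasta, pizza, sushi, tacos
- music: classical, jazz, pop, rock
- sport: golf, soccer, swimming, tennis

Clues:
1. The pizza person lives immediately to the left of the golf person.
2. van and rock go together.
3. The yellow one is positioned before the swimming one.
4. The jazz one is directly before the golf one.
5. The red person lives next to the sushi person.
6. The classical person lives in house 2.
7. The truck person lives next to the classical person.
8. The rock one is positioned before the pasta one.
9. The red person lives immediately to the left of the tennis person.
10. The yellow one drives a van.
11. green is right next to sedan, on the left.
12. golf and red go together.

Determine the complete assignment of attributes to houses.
Solution:

House | Color | Vehicle | Food | Music | Sport
----------------------------------------------
  1   | green | truck | pizza | jazz | soccer
  2   | red | sedan | tacos | classical | golf
  3   | yellow | van | sushi | rock | tennis
  4   | blue | coupe | pasta | pop | swimming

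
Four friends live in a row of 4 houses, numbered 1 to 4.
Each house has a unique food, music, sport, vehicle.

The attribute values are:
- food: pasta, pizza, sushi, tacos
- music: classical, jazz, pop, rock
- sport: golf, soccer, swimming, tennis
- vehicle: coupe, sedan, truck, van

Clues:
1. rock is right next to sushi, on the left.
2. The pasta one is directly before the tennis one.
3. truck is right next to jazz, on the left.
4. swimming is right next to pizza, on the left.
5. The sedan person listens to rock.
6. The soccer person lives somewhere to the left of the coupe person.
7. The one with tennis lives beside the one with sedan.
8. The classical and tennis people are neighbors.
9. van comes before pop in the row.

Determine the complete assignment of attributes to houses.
Solution:

House | Food | Music | Sport | Vehicle
--------------------------------------
  1   | pasta | classical | swimming | truck
  2   | pizza | jazz | tennis | van
  3   | tacos | rock | soccer | sedan
  4   | sushi | pop | golf | coupe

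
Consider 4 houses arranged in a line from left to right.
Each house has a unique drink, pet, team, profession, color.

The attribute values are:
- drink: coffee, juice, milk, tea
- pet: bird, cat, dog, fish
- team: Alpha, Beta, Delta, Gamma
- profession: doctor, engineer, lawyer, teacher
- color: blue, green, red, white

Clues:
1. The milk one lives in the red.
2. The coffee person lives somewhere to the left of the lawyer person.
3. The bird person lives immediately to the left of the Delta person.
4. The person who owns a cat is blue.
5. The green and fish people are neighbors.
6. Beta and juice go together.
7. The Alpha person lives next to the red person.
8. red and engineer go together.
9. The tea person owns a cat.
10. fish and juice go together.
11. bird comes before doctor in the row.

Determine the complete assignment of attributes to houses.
Solution:

House | Drink | Pet | Team | Profession | Color
-----------------------------------------------
  1   | tea | cat | Alpha | teacher | blue
  2   | milk | bird | Gamma | engineer | red
  3   | coffee | dog | Delta | doctor | green
  4   | juice | fish | Beta | lawyer | white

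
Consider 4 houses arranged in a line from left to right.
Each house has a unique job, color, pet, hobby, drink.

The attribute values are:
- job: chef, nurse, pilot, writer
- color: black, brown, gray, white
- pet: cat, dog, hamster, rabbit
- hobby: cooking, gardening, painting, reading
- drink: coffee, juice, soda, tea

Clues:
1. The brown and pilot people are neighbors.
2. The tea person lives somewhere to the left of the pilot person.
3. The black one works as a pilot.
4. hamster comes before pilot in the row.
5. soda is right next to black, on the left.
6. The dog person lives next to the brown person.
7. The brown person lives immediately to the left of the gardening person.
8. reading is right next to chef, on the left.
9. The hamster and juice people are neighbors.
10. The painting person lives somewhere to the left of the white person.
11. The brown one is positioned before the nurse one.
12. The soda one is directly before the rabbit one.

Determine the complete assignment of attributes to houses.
Solution:

House | Job | Color | Pet | Hobby | Drink
-----------------------------------------
  1   | writer | gray | dog | reading | tea
  2   | chef | brown | hamster | painting | soda
  3   | pilot | black | rabbit | gardening | juice
  4   | nurse | white | cat | cooking | coffee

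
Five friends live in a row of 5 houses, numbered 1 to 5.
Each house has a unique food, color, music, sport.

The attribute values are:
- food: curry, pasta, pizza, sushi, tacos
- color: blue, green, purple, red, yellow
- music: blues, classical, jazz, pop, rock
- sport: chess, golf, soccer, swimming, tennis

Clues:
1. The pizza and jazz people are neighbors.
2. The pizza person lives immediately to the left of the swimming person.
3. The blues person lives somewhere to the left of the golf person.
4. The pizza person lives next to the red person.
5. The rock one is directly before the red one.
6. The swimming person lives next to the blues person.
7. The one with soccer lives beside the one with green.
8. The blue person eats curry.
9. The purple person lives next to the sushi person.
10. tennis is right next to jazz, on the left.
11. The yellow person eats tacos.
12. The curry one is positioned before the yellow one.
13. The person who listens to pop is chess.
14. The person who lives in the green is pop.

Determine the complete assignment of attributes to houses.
Solution:

House | Food | Color | Music | Sport
------------------------------------
  1   | pizza | purple | rock | tennis
  2   | sushi | red | jazz | swimming
  3   | curry | blue | blues | soccer
  4   | pasta | green | pop | chess
  5   | tacos | yellow | classical | golf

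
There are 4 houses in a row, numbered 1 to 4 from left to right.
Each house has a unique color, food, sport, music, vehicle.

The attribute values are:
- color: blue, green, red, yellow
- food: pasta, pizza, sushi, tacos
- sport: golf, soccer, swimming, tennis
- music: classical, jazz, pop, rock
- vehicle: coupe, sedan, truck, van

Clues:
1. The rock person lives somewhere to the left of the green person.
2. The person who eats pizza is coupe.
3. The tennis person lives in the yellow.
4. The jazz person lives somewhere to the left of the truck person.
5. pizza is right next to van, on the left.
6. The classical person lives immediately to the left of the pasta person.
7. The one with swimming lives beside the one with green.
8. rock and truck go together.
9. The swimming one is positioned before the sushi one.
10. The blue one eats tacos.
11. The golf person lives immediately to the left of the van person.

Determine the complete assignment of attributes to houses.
Solution:

House | Color | Food | Sport | Music | Vehicle
----------------------------------------------
  1   | red | pizza | golf | classical | coupe
  2   | yellow | pasta | tennis | jazz | van
  3   | blue | tacos | swimming | rock | truck
  4   | green | sushi | soccer | pop | sedan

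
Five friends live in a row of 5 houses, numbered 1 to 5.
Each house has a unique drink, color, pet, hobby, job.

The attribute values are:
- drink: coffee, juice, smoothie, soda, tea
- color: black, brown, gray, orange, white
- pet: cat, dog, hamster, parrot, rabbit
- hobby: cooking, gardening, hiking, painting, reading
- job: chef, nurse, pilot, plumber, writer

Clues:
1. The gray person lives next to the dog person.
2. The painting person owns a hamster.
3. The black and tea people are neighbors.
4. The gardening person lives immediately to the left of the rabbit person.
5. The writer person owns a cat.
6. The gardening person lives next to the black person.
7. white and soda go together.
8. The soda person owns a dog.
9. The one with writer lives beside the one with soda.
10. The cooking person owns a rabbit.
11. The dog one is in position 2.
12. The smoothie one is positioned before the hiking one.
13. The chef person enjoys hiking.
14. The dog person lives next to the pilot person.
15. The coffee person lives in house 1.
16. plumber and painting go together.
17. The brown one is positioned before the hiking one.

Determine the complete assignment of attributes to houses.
Solution:

House | Drink | Color | Pet | Hobby | Job
-----------------------------------------
  1   | coffee | gray | cat | reading | writer
  2   | soda | white | dog | gardening | nurse
  3   | smoothie | black | rabbit | cooking | pilot
  4   | tea | brown | hamster | painting | plumber
  5   | juice | orange | parrot | hiking | chef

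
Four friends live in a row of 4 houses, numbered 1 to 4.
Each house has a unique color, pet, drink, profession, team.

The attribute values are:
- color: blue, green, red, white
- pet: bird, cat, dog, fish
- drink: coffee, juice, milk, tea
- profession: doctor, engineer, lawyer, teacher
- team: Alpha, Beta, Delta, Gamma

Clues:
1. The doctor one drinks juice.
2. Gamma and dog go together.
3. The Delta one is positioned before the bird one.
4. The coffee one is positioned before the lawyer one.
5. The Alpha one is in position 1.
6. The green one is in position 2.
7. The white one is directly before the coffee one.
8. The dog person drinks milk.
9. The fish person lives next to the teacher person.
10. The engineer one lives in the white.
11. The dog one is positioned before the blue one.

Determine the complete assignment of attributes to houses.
Solution:

House | Color | Pet | Drink | Profession | Team
-----------------------------------------------
  1   | white | fish | tea | engineer | Alpha
  2   | green | cat | coffee | teacher | Delta
  3   | red | dog | milk | lawyer | Gamma
  4   | blue | bird | juice | doctor | Beta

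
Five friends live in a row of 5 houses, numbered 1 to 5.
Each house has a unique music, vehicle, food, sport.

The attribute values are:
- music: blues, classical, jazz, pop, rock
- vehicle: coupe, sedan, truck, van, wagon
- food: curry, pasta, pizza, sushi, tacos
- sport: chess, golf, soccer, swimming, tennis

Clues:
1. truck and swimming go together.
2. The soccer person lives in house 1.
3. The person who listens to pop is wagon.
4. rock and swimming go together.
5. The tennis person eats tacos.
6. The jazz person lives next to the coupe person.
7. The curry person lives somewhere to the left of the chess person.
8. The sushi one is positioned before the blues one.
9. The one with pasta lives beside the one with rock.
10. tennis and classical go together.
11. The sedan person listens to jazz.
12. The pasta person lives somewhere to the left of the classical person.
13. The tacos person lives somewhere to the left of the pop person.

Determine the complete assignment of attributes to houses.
Solution:

House | Music | Vehicle | Food | Sport
--------------------------------------
  1   | jazz | sedan | sushi | soccer
  2   | blues | coupe | pasta | golf
  3   | rock | truck | curry | swimming
  4   | classical | van | tacos | tennis
  5   | pop | wagon | pizza | chess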